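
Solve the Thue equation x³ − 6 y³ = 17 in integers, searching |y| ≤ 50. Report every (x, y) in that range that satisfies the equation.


The equation is x³ - 6y³ = 17. For fixed y, x³ = 6·y³ + 17, so a solution requires the RHS to be a perfect cube.
Strategy: iterate y from -50 to 50, compute RHS = 6·y³ + 17, and check whether it is a (positive or negative) perfect cube.
Check small values of y:
  y = 0: RHS = 17 is not a perfect cube.
  y = 1: RHS = 23 is not a perfect cube.
  y = -1: RHS = 11 is not a perfect cube.
  y = 2: RHS = 65 is not a perfect cube.
  y = -2: RHS = -31 is not a perfect cube.
  y = 3: RHS = 179 is not a perfect cube.
  y = -3: RHS = -145 is not a perfect cube.
Continuing the search up to |y| = 50 finds no solutions either.
No (x, y) in the scanned range satisfies the equation.

No integer solutions with |y| ≤ 50.


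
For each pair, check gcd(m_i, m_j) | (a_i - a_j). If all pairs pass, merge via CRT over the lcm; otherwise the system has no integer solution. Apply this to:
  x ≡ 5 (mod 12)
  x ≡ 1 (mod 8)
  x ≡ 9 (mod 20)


Moduli 12, 8, 20 are not pairwise coprime, so CRT works modulo lcm(m_i) when all pairwise compatibility conditions hold.
Pairwise compatibility: gcd(m_i, m_j) must divide a_i - a_j for every pair.
Merge one congruence at a time:
  Start: x ≡ 5 (mod 12).
  Combine with x ≡ 1 (mod 8): gcd(12, 8) = 4; 1 - 5 = -4, which IS divisible by 4, so compatible.
    Write x = 5 + 12·t and substitute into x ≡ 1 (mod 8): 12·t ≡ 1 − 5 = -4 (mod 8).
    Divide the congruence (and modulus) by g = 4: 3·t ≡ -1 (mod 2).
    Reduce coefficients mod 2: 1·t ≡ 1 (mod 2).
    So t ≡ 1 (mod 2).
    Then x = 5 + 12·1 = 17, valid modulo lcm(12, 8) = 24: x ≡ 17 (mod 24).
  Combine with x ≡ 9 (mod 20): gcd(24, 20) = 4; 9 - 17 = -8, which IS divisible by 4, so compatible.
    Write x = 17 + 24·t and substitute into x ≡ 9 (mod 20): 24·t ≡ 9 − 17 = -8 (mod 20).
    Divide the congruence (and modulus) by g = 4: 6·t ≡ -2 (mod 5).
    Reduce coefficients mod 5: 1·t ≡ 3 (mod 5).
    So t ≡ 3 (mod 5).
    Then x = 17 + 24·3 = 89, valid modulo lcm(24, 20) = 120: x ≡ 89 (mod 120).
Verify: 89 mod 12 = 5, 89 mod 8 = 1, 89 mod 20 = 9.

x ≡ 89 (mod 120).


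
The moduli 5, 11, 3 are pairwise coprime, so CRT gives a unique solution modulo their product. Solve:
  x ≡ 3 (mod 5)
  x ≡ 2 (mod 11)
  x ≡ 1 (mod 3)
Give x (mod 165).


Moduli 5, 11, 3 are pairwise coprime; by CRT there is a unique solution modulo M = 5 · 11 · 3 = 165.
Solve pairwise, accumulating the modulus:
  Start with x ≡ 3 (mod 5).
  Combine with x ≡ 2 (mod 11): since gcd(5, 11) = 1, we get a unique residue mod 55.
    Write x = 3 + 5·t and substitute into x ≡ 2 (mod 11): 5·t ≡ 2 − 3 = -1 (mod 11).
    Reduce coefficients mod 11: 5·t ≡ 10 (mod 11).
    The inverse of 5 mod 11 is 9 (since 5·9 = 45 = 4·11 + 1), so t ≡ 9·10 = 90 ≡ 2 (mod 11).
    Then x = 3 + 5·2 = 13, valid modulo lcm(5, 11) = 55: x ≡ 13 (mod 55).
  Combine with x ≡ 1 (mod 3): since gcd(55, 3) = 1, we get a unique residue mod 165.
    Write x = 13 + 55·t and substitute into x ≡ 1 (mod 3): 55·t ≡ 1 − 13 = -12 (mod 3).
    Reduce coefficients mod 3: 1·t ≡ 0 (mod 3).
    So t ≡ 0 (mod 3).
    Then x = 13 + 55·0 = 13, valid modulo lcm(55, 3) = 165: x ≡ 13 (mod 165).
Verify: 13 mod 5 = 3 ✓, 13 mod 11 = 2 ✓, 13 mod 3 = 1 ✓.

x ≡ 13 (mod 165).


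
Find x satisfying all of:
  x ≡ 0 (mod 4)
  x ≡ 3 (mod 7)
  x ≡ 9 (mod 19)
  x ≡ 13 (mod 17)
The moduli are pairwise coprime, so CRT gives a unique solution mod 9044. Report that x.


Product of moduli M = 4 · 7 · 19 · 17 = 9044.
Merge one congruence at a time:
  Start: x ≡ 0 (mod 4).
  Combine with x ≡ 3 (mod 7); new modulus lcm = 28.
    Write x = 0 + 4·t and substitute into x ≡ 3 (mod 7): 4·t ≡ 3 − 0 = 3 (mod 7).
    The inverse of 4 mod 7 is 2 (since 4·2 = 8 = 1·7 + 1), so t ≡ 2·3 = 6 ≡ 6 (mod 7).
    Then x = 0 + 4·6 = 24, valid modulo lcm(4, 7) = 28: x ≡ 24 (mod 28).
  Combine with x ≡ 9 (mod 19); new modulus lcm = 532.
    Write x = 24 + 28·t and substitute into x ≡ 9 (mod 19): 28·t ≡ 9 − 24 = -15 (mod 19).
    Reduce coefficients mod 19: 9·t ≡ 4 (mod 19).
    The inverse of 9 mod 19 is 17 (since 9·17 = 153 = 8·19 + 1), so t ≡ 17·4 = 68 ≡ 11 (mod 19).
    Then x = 24 + 28·11 = 332, valid modulo lcm(28, 19) = 532: x ≡ 332 (mod 532).
  Combine with x ≡ 13 (mod 17); new modulus lcm = 9044.
    Write x = 332 + 532·t and substitute into x ≡ 13 (mod 17): 532·t ≡ 13 − 332 = -319 (mod 17).
    Reduce coefficients mod 17: 5·t ≡ 4 (mod 17).
    The inverse of 5 mod 17 is 7 (since 5·7 = 35 = 2·17 + 1), so t ≡ 7·4 = 28 ≡ 11 (mod 17).
    Then x = 332 + 532·11 = 6184, valid modulo lcm(532, 17) = 9044: x ≡ 6184 (mod 9044).
Verify against each original: 6184 mod 4 = 0, 6184 mod 7 = 3, 6184 mod 19 = 9, 6184 mod 17 = 13.

x ≡ 6184 (mod 9044).


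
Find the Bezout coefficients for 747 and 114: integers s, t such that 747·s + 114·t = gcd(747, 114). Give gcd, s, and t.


Euclidean algorithm on (747, 114) — divide until remainder is 0:
  747 = 6 · 114 + 63
  114 = 1 · 63 + 51
  63 = 1 · 51 + 12
  51 = 4 · 12 + 3
  12 = 4 · 3 + 0
gcd(747, 114) = 3.
Track Bezout coefficients alongside the remainders: start with r₀ = 747 = a·1 + b·0 (s = 1, t = 0) and r₁ = 114 = a·0 + b·1 (s = 0, t = 1); each new remainder r_{k+1} = r_{k-1} − q_k·r_k inherits s_{k+1} = s_{k-1} − q_k·s_k, t_{k+1} = t_{k-1} − q_k·t_k, so r_k = a·s_k + b·t_k at every step:
  q = 6: r = 63, s = 1 − 6·0 = 1, t = 0 − 6·1 = -6  (check: 747·1 + 114·(-6) = 63)
  q = 1: r = 51, s = 0 − 1·1 = -1, t = 1 − 1·(-6) = 7  (check: 747·(-1) + 114·7 = 51)
  q = 1: r = 12, s = 1 − 1·(-1) = 2, t = -6 − 1·7 = -13  (check: 747·2 + 114·(-13) = 12)
  q = 4: r = 3, s = -1 − 4·2 = -9, t = 7 − 4·(-13) = 59  (check: 747·(-9) + 114·59 = 3)
The row with r = 3 (the gcd) gives the Bezout coefficients s = -9, t = 59.
Result: 747 · (-9) + 114 · (59) = 3.

gcd(747, 114) = 3; s = -9, t = 59 (check: 747·(-9) + 114·59 = 3).


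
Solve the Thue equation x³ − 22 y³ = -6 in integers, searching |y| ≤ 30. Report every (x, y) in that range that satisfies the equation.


The equation is x³ - 22y³ = -6. For fixed y, x³ = 22·y³ − 6, so a solution requires the RHS to be a perfect cube.
Strategy: iterate y from -30 to 30, compute RHS = 22·y³ − 6, and check whether it is a (positive or negative) perfect cube.
Check small values of y:
  y = 0: RHS = -6 is not a perfect cube.
  y = 1: RHS = 16 is not a perfect cube.
  y = -1: RHS = -28 is not a perfect cube.
  y = 2: RHS = 170 is not a perfect cube.
  y = -2: RHS = -182 is not a perfect cube.
  y = 3: RHS = 588 is not a perfect cube.
  y = -3: RHS = -600 is not a perfect cube.
Continuing, at y = 5: RHS = 2744 = (14)³ ⇒ x = 14 works.
Searching the remaining y in |y| ≤ 30 finds no further solutions.
Collected solutions: (14, 5).

Solutions (with |y| ≤ 30): (14, 5).


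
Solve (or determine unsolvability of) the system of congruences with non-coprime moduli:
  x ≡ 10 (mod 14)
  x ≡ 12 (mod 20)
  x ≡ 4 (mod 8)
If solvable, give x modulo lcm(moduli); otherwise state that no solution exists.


Moduli 14, 20, 8 are not pairwise coprime, so CRT works modulo lcm(m_i) when all pairwise compatibility conditions hold.
Pairwise compatibility: gcd(m_i, m_j) must divide a_i - a_j for every pair.
Merge one congruence at a time:
  Start: x ≡ 10 (mod 14).
  Combine with x ≡ 12 (mod 20): gcd(14, 20) = 2; 12 - 10 = 2, which IS divisible by 2, so compatible.
    Write x = 10 + 14·t and substitute into x ≡ 12 (mod 20): 14·t ≡ 12 − 10 = 2 (mod 20).
    Divide the congruence (and modulus) by g = 2: 7·t ≡ 1 (mod 10).
    The inverse of 7 mod 10 is 3 (since 7·3 = 21 = 2·10 + 1), so t ≡ 3·1 = 3 ≡ 3 (mod 10).
    Then x = 10 + 14·3 = 52, valid modulo lcm(14, 20) = 140: x ≡ 52 (mod 140).
  Combine with x ≡ 4 (mod 8): gcd(140, 8) = 4; 4 - 52 = -48, which IS divisible by 4, so compatible.
    Write x = 52 + 140·t and substitute into x ≡ 4 (mod 8): 140·t ≡ 4 − 52 = -48 (mod 8).
    Divide the congruence (and modulus) by g = 4: 35·t ≡ -12 (mod 2).
    Reduce coefficients mod 2: 1·t ≡ 0 (mod 2).
    So t ≡ 0 (mod 2).
    Then x = 52 + 140·0 = 52, valid modulo lcm(140, 8) = 280: x ≡ 52 (mod 280).
Verify: 52 mod 14 = 10, 52 mod 20 = 12, 52 mod 8 = 4.

x ≡ 52 (mod 280).


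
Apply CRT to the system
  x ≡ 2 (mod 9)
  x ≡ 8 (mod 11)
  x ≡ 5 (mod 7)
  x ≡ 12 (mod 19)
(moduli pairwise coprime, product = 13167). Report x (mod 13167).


Product of moduli M = 9 · 11 · 7 · 19 = 13167.
Merge one congruence at a time:
  Start: x ≡ 2 (mod 9).
  Combine with x ≡ 8 (mod 11); new modulus lcm = 99.
    Write x = 2 + 9·t and substitute into x ≡ 8 (mod 11): 9·t ≡ 8 − 2 = 6 (mod 11).
    The inverse of 9 mod 11 is 5 (since 9·5 = 45 = 4·11 + 1), so t ≡ 5·6 = 30 ≡ 8 (mod 11).
    Then x = 2 + 9·8 = 74, valid modulo lcm(9, 11) = 99: x ≡ 74 (mod 99).
  Combine with x ≡ 5 (mod 7); new modulus lcm = 693.
    Write x = 74 + 99·t and substitute into x ≡ 5 (mod 7): 99·t ≡ 5 − 74 = -69 (mod 7).
    Reduce coefficients mod 7: 1·t ≡ 1 (mod 7).
    So t ≡ 1 (mod 7).
    Then x = 74 + 99·1 = 173, valid modulo lcm(99, 7) = 693: x ≡ 173 (mod 693).
  Combine with x ≡ 12 (mod 19); new modulus lcm = 13167.
    Write x = 173 + 693·t and substitute into x ≡ 12 (mod 19): 693·t ≡ 12 − 173 = -161 (mod 19).
    Reduce coefficients mod 19: 9·t ≡ 10 (mod 19).
    The inverse of 9 mod 19 is 17 (since 9·17 = 153 = 8·19 + 1), so t ≡ 17·10 = 170 ≡ 18 (mod 19).
    Then x = 173 + 693·18 = 12647, valid modulo lcm(693, 19) = 13167: x ≡ 12647 (mod 13167).
Verify against each original: 12647 mod 9 = 2, 12647 mod 11 = 8, 12647 mod 7 = 5, 12647 mod 19 = 12.

x ≡ 12647 (mod 13167).


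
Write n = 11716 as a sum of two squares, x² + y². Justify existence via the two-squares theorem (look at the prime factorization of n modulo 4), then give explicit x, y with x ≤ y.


Step 1: Factor n = 11716 = 2^2 · 29 · 101.
Step 2: Check the mod-4 condition on each prime factor: 2 = 2 (special); 29 ≡ 1 (mod 4), exponent 1; 101 ≡ 1 (mod 4), exponent 1.
All primes ≡ 3 (mod 4) appear to even exponent (or don't appear), so by the two-squares theorem n IS expressible as a sum of two squares.
Step 3: Build a representation. Group n = k² · m with k = 2 and m = 29 · 101 = 2929 (a product of primes ≡ 1 (mod 4)); a representation of m scales to one of n via (k·x)² + (k·y)² = k²(x² + y²). Each prime p ≡ 1 (mod 4) is itself a sum of two squares; find a² by testing p − a² for a perfect square:
  29: 29 − 1² = 28, 29 − 2² = 25 = 5² ⇒ 29 = 2² + 5².
  101: 101 − 1² = 100 = 10² ⇒ 101 = 1² + 10².
  Combine using the Brahmagupta–Fibonacci identity (a² + b²)(c² + d²) = (ac − bd)² + (ad + bc)² = (ac + bd)² + (ad − bc)²:
  29 · 101 = 2929: from (2² + 5²)(1² + 10²), take (2·1 − 5·10, 2·10 + 5·1) = (2 − 50, 20 + 5) = (-48, 25); dropping signs (only squares matter) gives (48, 25); check 48² + 25² = 2304 + 625 = 2929 ✓.
  Scale by k = 2: (2·48, 2·25) = (96, 50).
Step 4: Order so x ≤ y and verify: 50² + 96² = 2500 + 9216 = 11716 = n. ✓

n = 11716 = 50² + 96² (one valid representation with x ≤ y).


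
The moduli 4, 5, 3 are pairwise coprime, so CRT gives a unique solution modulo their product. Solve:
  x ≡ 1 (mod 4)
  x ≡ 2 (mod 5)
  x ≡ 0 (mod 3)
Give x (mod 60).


Moduli 4, 5, 3 are pairwise coprime; by CRT there is a unique solution modulo M = 4 · 5 · 3 = 60.
Solve pairwise, accumulating the modulus:
  Start with x ≡ 1 (mod 4).
  Combine with x ≡ 2 (mod 5): since gcd(4, 5) = 1, we get a unique residue mod 20.
    Write x = 1 + 4·t and substitute into x ≡ 2 (mod 5): 4·t ≡ 2 − 1 = 1 (mod 5).
    The inverse of 4 mod 5 is 4 (since 4·4 = 16 = 3·5 + 1), so t ≡ 4·1 = 4 ≡ 4 (mod 5).
    Then x = 1 + 4·4 = 17, valid modulo lcm(4, 5) = 20: x ≡ 17 (mod 20).
  Combine with x ≡ 0 (mod 3): since gcd(20, 3) = 1, we get a unique residue mod 60.
    Write x = 17 + 20·t and substitute into x ≡ 0 (mod 3): 20·t ≡ 0 − 17 = -17 (mod 3).
    Reduce coefficients mod 3: 2·t ≡ 1 (mod 3).
    The inverse of 2 mod 3 is 2 (since 2·2 = 4 = 1·3 + 1), so t ≡ 2·1 = 2 ≡ 2 (mod 3).
    Then x = 17 + 20·2 = 57, valid modulo lcm(20, 3) = 60: x ≡ 57 (mod 60).
Verify: 57 mod 4 = 1 ✓, 57 mod 5 = 2 ✓, 57 mod 3 = 0 ✓.

x ≡ 57 (mod 60).


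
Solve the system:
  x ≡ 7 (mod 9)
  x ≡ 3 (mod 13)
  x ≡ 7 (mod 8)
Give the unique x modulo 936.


Moduli 9, 13, 8 are pairwise coprime; by CRT there is a unique solution modulo M = 9 · 13 · 8 = 936.
Solve pairwise, accumulating the modulus:
  Start with x ≡ 7 (mod 9).
  Combine with x ≡ 3 (mod 13): since gcd(9, 13) = 1, we get a unique residue mod 117.
    Write x = 7 + 9·t and substitute into x ≡ 3 (mod 13): 9·t ≡ 3 − 7 = -4 (mod 13).
    Reduce coefficients mod 13: 9·t ≡ 9 (mod 13).
    The inverse of 9 mod 13 is 3 (since 9·3 = 27 = 2·13 + 1), so t ≡ 3·9 = 27 ≡ 1 (mod 13).
    Then x = 7 + 9·1 = 16, valid modulo lcm(9, 13) = 117: x ≡ 16 (mod 117).
  Combine with x ≡ 7 (mod 8): since gcd(117, 8) = 1, we get a unique residue mod 936.
    Write x = 16 + 117·t and substitute into x ≡ 7 (mod 8): 117·t ≡ 7 − 16 = -9 (mod 8).
    Reduce coefficients mod 8: 5·t ≡ 7 (mod 8).
    The inverse of 5 mod 8 is 5 (since 5·5 = 25 = 3·8 + 1), so t ≡ 5·7 = 35 ≡ 3 (mod 8).
    Then x = 16 + 117·3 = 367, valid modulo lcm(117, 8) = 936: x ≡ 367 (mod 936).
Verify: 367 mod 9 = 7 ✓, 367 mod 13 = 3 ✓, 367 mod 8 = 7 ✓.

x ≡ 367 (mod 936).


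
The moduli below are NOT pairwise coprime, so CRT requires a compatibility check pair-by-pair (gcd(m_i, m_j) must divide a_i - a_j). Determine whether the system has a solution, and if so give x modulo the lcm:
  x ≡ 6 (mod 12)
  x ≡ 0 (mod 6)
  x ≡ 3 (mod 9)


Moduli 12, 6, 9 are not pairwise coprime, so CRT works modulo lcm(m_i) when all pairwise compatibility conditions hold.
Pairwise compatibility: gcd(m_i, m_j) must divide a_i - a_j for every pair.
Merge one congruence at a time:
  Start: x ≡ 6 (mod 12).
  Combine with x ≡ 0 (mod 6): gcd(12, 6) = 6; 0 - 6 = -6, which IS divisible by 6, so compatible.
    Write x = 6 + 12·t and substitute into x ≡ 0 (mod 6): 12·t ≡ 0 − 6 = -6 (mod 6).
    Divide the congruence (and modulus) by g = 6: 2·t ≡ -1 (mod 1).
    Modulo 1 every t works; take t = 0.
    Then x = 6 + 12·0 = 6, valid modulo lcm(12, 6) = 12: x ≡ 6 (mod 12).
  Combine with x ≡ 3 (mod 9): gcd(12, 9) = 3; 3 - 6 = -3, which IS divisible by 3, so compatible.
    Write x = 6 + 12·t and substitute into x ≡ 3 (mod 9): 12·t ≡ 3 − 6 = -3 (mod 9).
    Divide the congruence (and modulus) by g = 3: 4·t ≡ -1 (mod 3).
    Reduce coefficients mod 3: 1·t ≡ 2 (mod 3).
    So t ≡ 2 (mod 3).
    Then x = 6 + 12·2 = 30, valid modulo lcm(12, 9) = 36: x ≡ 30 (mod 36).
Verify: 30 mod 12 = 6, 30 mod 6 = 0, 30 mod 9 = 3.

x ≡ 30 (mod 36).


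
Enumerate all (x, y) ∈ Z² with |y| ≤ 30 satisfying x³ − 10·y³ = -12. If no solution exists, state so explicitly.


The equation is x³ - 10y³ = -12. For fixed y, x³ = 10·y³ − 12, so a solution requires the RHS to be a perfect cube.
Strategy: iterate y from -30 to 30, compute RHS = 10·y³ − 12, and check whether it is a (positive or negative) perfect cube.
Check small values of y:
  y = 0: RHS = -12 is not a perfect cube.
  y = 1: RHS = -2 is not a perfect cube.
  y = -1: RHS = -22 is not a perfect cube.
  y = 2: RHS = 68 is not a perfect cube.
  y = -2: RHS = -92 is not a perfect cube.
  y = 3: RHS = 258 is not a perfect cube.
  y = -3: RHS = -282 is not a perfect cube.
Continuing the search up to |y| = 30 finds no solutions either.
No (x, y) in the scanned range satisfies the equation.

No integer solutions with |y| ≤ 30.


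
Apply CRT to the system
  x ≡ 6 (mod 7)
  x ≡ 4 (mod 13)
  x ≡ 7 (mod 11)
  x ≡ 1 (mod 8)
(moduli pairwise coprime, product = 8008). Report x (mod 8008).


Product of moduli M = 7 · 13 · 11 · 8 = 8008.
Merge one congruence at a time:
  Start: x ≡ 6 (mod 7).
  Combine with x ≡ 4 (mod 13); new modulus lcm = 91.
    Write x = 6 + 7·t and substitute into x ≡ 4 (mod 13): 7·t ≡ 4 − 6 = -2 (mod 13).
    Reduce coefficients mod 13: 7·t ≡ 11 (mod 13).
    The inverse of 7 mod 13 is 2 (since 7·2 = 14 = 1·13 + 1), so t ≡ 2·11 = 22 ≡ 9 (mod 13).
    Then x = 6 + 7·9 = 69, valid modulo lcm(7, 13) = 91: x ≡ 69 (mod 91).
  Combine with x ≡ 7 (mod 11); new modulus lcm = 1001.
    Write x = 69 + 91·t and substitute into x ≡ 7 (mod 11): 91·t ≡ 7 − 69 = -62 (mod 11).
    Reduce coefficients mod 11: 3·t ≡ 4 (mod 11).
    The inverse of 3 mod 11 is 4 (since 3·4 = 12 = 1·11 + 1), so t ≡ 4·4 = 16 ≡ 5 (mod 11).
    Then x = 69 + 91·5 = 524, valid modulo lcm(91, 11) = 1001: x ≡ 524 (mod 1001).
  Combine with x ≡ 1 (mod 8); new modulus lcm = 8008.
    Write x = 524 + 1001·t and substitute into x ≡ 1 (mod 8): 1001·t ≡ 1 − 524 = -523 (mod 8).
    Reduce coefficients mod 8: 1·t ≡ 5 (mod 8).
    So t ≡ 5 (mod 8).
    Then x = 524 + 1001·5 = 5529, valid modulo lcm(1001, 8) = 8008: x ≡ 5529 (mod 8008).
Verify against each original: 5529 mod 7 = 6, 5529 mod 13 = 4, 5529 mod 11 = 7, 5529 mod 8 = 1.

x ≡ 5529 (mod 8008).


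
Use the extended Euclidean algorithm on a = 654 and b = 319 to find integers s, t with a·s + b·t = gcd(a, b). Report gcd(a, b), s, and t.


Euclidean algorithm on (654, 319) — divide until remainder is 0:
  654 = 2 · 319 + 16
  319 = 19 · 16 + 15
  16 = 1 · 15 + 1
  15 = 15 · 1 + 0
gcd(654, 319) = 1.
Track Bezout coefficients alongside the remainders: start with r₀ = 654 = a·1 + b·0 (s = 1, t = 0) and r₁ = 319 = a·0 + b·1 (s = 0, t = 1); each new remainder r_{k+1} = r_{k-1} − q_k·r_k inherits s_{k+1} = s_{k-1} − q_k·s_k, t_{k+1} = t_{k-1} − q_k·t_k, so r_k = a·s_k + b·t_k at every step:
  q = 2: r = 16, s = 1 − 2·0 = 1, t = 0 − 2·1 = -2  (check: 654·1 + 319·(-2) = 16)
  q = 19: r = 15, s = 0 − 19·1 = -19, t = 1 − 19·(-2) = 39  (check: 654·(-19) + 319·39 = 15)
  q = 1: r = 1, s = 1 − 1·(-19) = 20, t = -2 − 1·39 = -41  (check: 654·20 + 319·(-41) = 1)
The row with r = 1 (the gcd) gives the Bezout coefficients s = 20, t = -41.
Result: 654 · (20) + 319 · (-41) = 1.

gcd(654, 319) = 1; s = 20, t = -41 (check: 654·20 + 319·(-41) = 1).


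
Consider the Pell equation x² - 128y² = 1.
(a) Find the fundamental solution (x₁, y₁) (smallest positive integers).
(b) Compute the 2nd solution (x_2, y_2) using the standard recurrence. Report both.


Step 1: Find the fundamental solution (x₁, y₁) of x² - 128y² = 1.
  Expand √128 as a continued fraction. a₀ = ⌊√128⌋ = 11; iterate m_{k+1} = d_k·a_k − m_k, d_{k+1} = (128 − m_{k+1}²)/d_k, a_{k+1} = ⌊(a₀ + m_{k+1})/d_{k+1}⌋ (starting m₀ = 0, d₀ = 1), with convergents p_k = a_k·p_{k-1} + p_{k-2}, q_k = a_k·q_{k-1} + q_{k-2} (p₋₁ = 1, q₋₁ = 0):
  k = 0: a₀ = 11; p₀/q₀ = 11/1; p₀² − 128·q₀² = 121 − 128 = -7.
  k = 1: m = 11, d = 7, a = ⌊(11 + 11)/7⌋ = 3; p/q = (3·11 + 1)/(3·1 + 0) = 34/3; p² − 128·q² = 1156 − 1152 = 4.
  k = 2: m = 10, d = 4, a = ⌊(11 + 10)/4⌋ = 5; p/q = (5·34 + 11)/(5·3 + 1) = 181/16; p² − 128·q² = 32761 − 32768 = -7.
  k = 3: m = 10, d = 7, a = ⌊(11 + 10)/7⌋ = 3; p/q = (3·181 + 34)/(3·16 + 3) = 577/51; p² − 128·q² = 332929 − 332928 = 1.
  The first convergent with p² − 128·q² = 1 gives the fundamental solution (x₁, y₁) = (577, 51).
Step 2: Apply the recurrence (x_{n+1}, y_{n+1}) = (x₁x_n + 128y₁y_n, x₁y_n + y₁x_n) repeatedly.
  From (x_1, y_1) = (577, 51): x_2 = 577·577 + 128·51·51 = 665857; y_2 = 577·51 + 51·577 = 58854.
Step 3: Verify x_2² - 128·y_2² = 443365544449 - 443365544448 = 1 (should be 1). ✓

(x_1, y_1) = (577, 51); (x_2, y_2) = (665857, 58854).


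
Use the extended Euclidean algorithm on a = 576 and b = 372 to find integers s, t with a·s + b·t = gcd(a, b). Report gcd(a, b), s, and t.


Euclidean algorithm on (576, 372) — divide until remainder is 0:
  576 = 1 · 372 + 204
  372 = 1 · 204 + 168
  204 = 1 · 168 + 36
  168 = 4 · 36 + 24
  36 = 1 · 24 + 12
  24 = 2 · 12 + 0
gcd(576, 372) = 12.
Track Bezout coefficients alongside the remainders: start with r₀ = 576 = a·1 + b·0 (s = 1, t = 0) and r₁ = 372 = a·0 + b·1 (s = 0, t = 1); each new remainder r_{k+1} = r_{k-1} − q_k·r_k inherits s_{k+1} = s_{k-1} − q_k·s_k, t_{k+1} = t_{k-1} − q_k·t_k, so r_k = a·s_k + b·t_k at every step:
  q = 1: r = 204, s = 1 − 1·0 = 1, t = 0 − 1·1 = -1  (check: 576·1 + 372·(-1) = 204)
  q = 1: r = 168, s = 0 − 1·1 = -1, t = 1 − 1·(-1) = 2  (check: 576·(-1) + 372·2 = 168)
  q = 1: r = 36, s = 1 − 1·(-1) = 2, t = -1 − 1·2 = -3  (check: 576·2 + 372·(-3) = 36)
  q = 4: r = 24, s = -1 − 4·2 = -9, t = 2 − 4·(-3) = 14  (check: 576·(-9) + 372·14 = 24)
  q = 1: r = 12, s = 2 − 1·(-9) = 11, t = -3 − 1·14 = -17  (check: 576·11 + 372·(-17) = 12)
The row with r = 12 (the gcd) gives the Bezout coefficients s = 11, t = -17.
Result: 576 · (11) + 372 · (-17) = 12.

gcd(576, 372) = 12; s = 11, t = -17 (check: 576·11 + 372·(-17) = 12).


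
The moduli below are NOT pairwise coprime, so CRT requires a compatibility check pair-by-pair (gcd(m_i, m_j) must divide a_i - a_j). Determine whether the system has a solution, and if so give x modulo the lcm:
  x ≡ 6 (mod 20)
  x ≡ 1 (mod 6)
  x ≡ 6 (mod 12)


Moduli 20, 6, 12 are not pairwise coprime, so CRT works modulo lcm(m_i) when all pairwise compatibility conditions hold.
Pairwise compatibility: gcd(m_i, m_j) must divide a_i - a_j for every pair.
Merge one congruence at a time:
  Start: x ≡ 6 (mod 20).
  Combine with x ≡ 1 (mod 6): gcd(20, 6) = 2, and 1 - 6 = -5 is NOT divisible by 2.
    ⇒ system is inconsistent (no integer solution).

No solution (the system is inconsistent).


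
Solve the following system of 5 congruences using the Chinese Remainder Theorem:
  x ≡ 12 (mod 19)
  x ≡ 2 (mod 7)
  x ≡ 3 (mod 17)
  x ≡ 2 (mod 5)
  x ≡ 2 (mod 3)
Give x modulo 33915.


Product of moduli M = 19 · 7 · 17 · 5 · 3 = 33915.
Merge one congruence at a time:
  Start: x ≡ 12 (mod 19).
  Combine with x ≡ 2 (mod 7); new modulus lcm = 133.
    Write x = 12 + 19·t and substitute into x ≡ 2 (mod 7): 19·t ≡ 2 − 12 = -10 (mod 7).
    Reduce coefficients mod 7: 5·t ≡ 4 (mod 7).
    The inverse of 5 mod 7 is 3 (since 5·3 = 15 = 2·7 + 1), so t ≡ 3·4 = 12 ≡ 5 (mod 7).
    Then x = 12 + 19·5 = 107, valid modulo lcm(19, 7) = 133: x ≡ 107 (mod 133).
  Combine with x ≡ 3 (mod 17); new modulus lcm = 2261.
    Write x = 107 + 133·t and substitute into x ≡ 3 (mod 17): 133·t ≡ 3 − 107 = -104 (mod 17).
    Reduce coefficients mod 17: 14·t ≡ 15 (mod 17).
    The inverse of 14 mod 17 is 11 (since 14·11 = 154 = 9·17 + 1), so t ≡ 11·15 = 165 ≡ 12 (mod 17).
    Then x = 107 + 133·12 = 1703, valid modulo lcm(133, 17) = 2261: x ≡ 1703 (mod 2261).
  Combine with x ≡ 2 (mod 5); new modulus lcm = 11305.
    Write x = 1703 + 2261·t and substitute into x ≡ 2 (mod 5): 2261·t ≡ 2 − 1703 = -1701 (mod 5).
    Reduce coefficients mod 5: 1·t ≡ 4 (mod 5).
    So t ≡ 4 (mod 5).
    Then x = 1703 + 2261·4 = 10747, valid modulo lcm(2261, 5) = 11305: x ≡ 10747 (mod 11305).
  Combine with x ≡ 2 (mod 3); new modulus lcm = 33915.
    Write x = 10747 + 11305·t and substitute into x ≡ 2 (mod 3): 11305·t ≡ 2 − 10747 = -10745 (mod 3).
    Reduce coefficients mod 3: 1·t ≡ 1 (mod 3).
    So t ≡ 1 (mod 3).
    Then x = 10747 + 11305·1 = 22052, valid modulo lcm(11305, 3) = 33915: x ≡ 22052 (mod 33915).
Verify against each original: 22052 mod 19 = 12, 22052 mod 7 = 2, 22052 mod 17 = 3, 22052 mod 5 = 2, 22052 mod 3 = 2.

x ≡ 22052 (mod 33915).


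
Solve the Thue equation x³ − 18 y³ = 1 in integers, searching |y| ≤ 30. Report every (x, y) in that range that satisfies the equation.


The equation is x³ - 18y³ = 1. For fixed y, x³ = 18·y³ + 1, so a solution requires the RHS to be a perfect cube.
Strategy: iterate y from -30 to 30, compute RHS = 18·y³ + 1, and check whether it is a (positive or negative) perfect cube.
Check small values of y:
  y = 0: RHS = 1 = (1)³ ⇒ x = 1 works.
  y = 1: RHS = 19 is not a perfect cube.
  y = -1: RHS = -17 is not a perfect cube.
  y = 2: RHS = 145 is not a perfect cube.
  y = -2: RHS = -143 is not a perfect cube.
  y = 3: RHS = 487 is not a perfect cube.
  y = -3: RHS = -485 is not a perfect cube.
Continuing the search up to |y| = 30 finds no further solutions beyond those listed.
Collected solutions: (1, 0).

Solutions (with |y| ≤ 30): (1, 0).


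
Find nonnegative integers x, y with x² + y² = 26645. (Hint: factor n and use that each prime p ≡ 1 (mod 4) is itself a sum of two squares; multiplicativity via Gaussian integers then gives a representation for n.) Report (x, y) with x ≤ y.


Step 1: Factor n = 26645 = 5 · 73^2.
Step 2: Check the mod-4 condition on each prime factor: 5 ≡ 1 (mod 4), exponent 1; 73 ≡ 1 (mod 4), exponent 2.
All primes ≡ 3 (mod 4) appear to even exponent (or don't appear), so by the two-squares theorem n IS expressible as a sum of two squares.
Step 3: Build a representation. Here n = 5 · 73 · 73 is a product of primes ≡ 1 (mod 4). Each prime p ≡ 1 (mod 4) is itself a sum of two squares; find a² by testing p − a² for a perfect square:
  5: 5 − 1² = 4 = 2² ⇒ 5 = 1² + 2².
  73: 73 − 1² = 72, 73 − 2² = 69, 73 − 3² = 64 = 8² ⇒ 73 = 3² + 8².
  Combine using the Brahmagupta–Fibonacci identity (a² + b²)(c² + d²) = (ac − bd)² + (ad + bc)² = (ac + bd)² + (ad − bc)²:
  5 · 73 = 365: from (1² + 2²)(3² + 8²), take (1·3 − 2·8, 1·8 + 2·3) = (3 − 16, 8 + 6) = (-13, 14); dropping signs (only squares matter) gives (13, 14); check 13² + 14² = 169 + 196 = 365 ✓.
  365 · 73 = 26645: from (13² + 14²)(3² + 8²), take (13·3 − 14·8, 13·8 + 14·3) = (39 − 112, 104 + 42) = (-73, 146); dropping signs (only squares matter) gives (73, 146); check 73² + 146² = 5329 + 21316 = 26645 ✓.
Step 4: Order so x ≤ y and verify: 73² + 146² = 5329 + 21316 = 26645 = n. ✓

n = 26645 = 73² + 146² (one valid representation with x ≤ y).


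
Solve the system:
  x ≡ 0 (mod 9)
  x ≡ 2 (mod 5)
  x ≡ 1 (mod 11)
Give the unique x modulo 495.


Moduli 9, 5, 11 are pairwise coprime; by CRT there is a unique solution modulo M = 9 · 5 · 11 = 495.
Solve pairwise, accumulating the modulus:
  Start with x ≡ 0 (mod 9).
  Combine with x ≡ 2 (mod 5): since gcd(9, 5) = 1, we get a unique residue mod 45.
    Write x = 0 + 9·t and substitute into x ≡ 2 (mod 5): 9·t ≡ 2 − 0 = 2 (mod 5).
    Reduce coefficients mod 5: 4·t ≡ 2 (mod 5).
    The inverse of 4 mod 5 is 4 (since 4·4 = 16 = 3·5 + 1), so t ≡ 4·2 = 8 ≡ 3 (mod 5).
    Then x = 0 + 9·3 = 27, valid modulo lcm(9, 5) = 45: x ≡ 27 (mod 45).
  Combine with x ≡ 1 (mod 11): since gcd(45, 11) = 1, we get a unique residue mod 495.
    Write x = 27 + 45·t and substitute into x ≡ 1 (mod 11): 45·t ≡ 1 − 27 = -26 (mod 11).
    Reduce coefficients mod 11: 1·t ≡ 7 (mod 11).
    So t ≡ 7 (mod 11).
    Then x = 27 + 45·7 = 342, valid modulo lcm(45, 11) = 495: x ≡ 342 (mod 495).
Verify: 342 mod 9 = 0 ✓, 342 mod 5 = 2 ✓, 342 mod 11 = 1 ✓.

x ≡ 342 (mod 495).


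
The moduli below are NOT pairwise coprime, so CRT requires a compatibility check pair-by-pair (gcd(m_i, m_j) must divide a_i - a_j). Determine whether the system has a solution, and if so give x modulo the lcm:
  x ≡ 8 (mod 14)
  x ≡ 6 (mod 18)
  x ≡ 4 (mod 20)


Moduli 14, 18, 20 are not pairwise coprime, so CRT works modulo lcm(m_i) when all pairwise compatibility conditions hold.
Pairwise compatibility: gcd(m_i, m_j) must divide a_i - a_j for every pair.
Merge one congruence at a time:
  Start: x ≡ 8 (mod 14).
  Combine with x ≡ 6 (mod 18): gcd(14, 18) = 2; 6 - 8 = -2, which IS divisible by 2, so compatible.
    Write x = 8 + 14·t and substitute into x ≡ 6 (mod 18): 14·t ≡ 6 − 8 = -2 (mod 18).
    Divide the congruence (and modulus) by g = 2: 7·t ≡ -1 (mod 9).
    Reduce coefficients mod 9: 7·t ≡ 8 (mod 9).
    The inverse of 7 mod 9 is 4 (since 7·4 = 28 = 3·9 + 1), so t ≡ 4·8 = 32 ≡ 5 (mod 9).
    Then x = 8 + 14·5 = 78, valid modulo lcm(14, 18) = 126: x ≡ 78 (mod 126).
  Combine with x ≡ 4 (mod 20): gcd(126, 20) = 2; 4 - 78 = -74, which IS divisible by 2, so compatible.
    Write x = 78 + 126·t and substitute into x ≡ 4 (mod 20): 126·t ≡ 4 − 78 = -74 (mod 20).
    Divide the congruence (and modulus) by g = 2: 63·t ≡ -37 (mod 10).
    Reduce coefficients mod 10: 3·t ≡ 3 (mod 10).
    The inverse of 3 mod 10 is 7 (since 3·7 = 21 = 2·10 + 1), so t ≡ 7·3 = 21 ≡ 1 (mod 10).
    Then x = 78 + 126·1 = 204, valid modulo lcm(126, 20) = 1260: x ≡ 204 (mod 1260).
Verify: 204 mod 14 = 8, 204 mod 18 = 6, 204 mod 20 = 4.

x ≡ 204 (mod 1260).


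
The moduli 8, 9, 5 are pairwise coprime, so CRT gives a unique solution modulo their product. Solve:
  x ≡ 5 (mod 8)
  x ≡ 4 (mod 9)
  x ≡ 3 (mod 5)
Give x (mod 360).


Moduli 8, 9, 5 are pairwise coprime; by CRT there is a unique solution modulo M = 8 · 9 · 5 = 360.
Solve pairwise, accumulating the modulus:
  Start with x ≡ 5 (mod 8).
  Combine with x ≡ 4 (mod 9): since gcd(8, 9) = 1, we get a unique residue mod 72.
    Write x = 5 + 8·t and substitute into x ≡ 4 (mod 9): 8·t ≡ 4 − 5 = -1 (mod 9).
    Reduce coefficients mod 9: 8·t ≡ 8 (mod 9).
    The inverse of 8 mod 9 is 8 (since 8·8 = 64 = 7·9 + 1), so t ≡ 8·8 = 64 ≡ 1 (mod 9).
    Then x = 5 + 8·1 = 13, valid modulo lcm(8, 9) = 72: x ≡ 13 (mod 72).
  Combine with x ≡ 3 (mod 5): since gcd(72, 5) = 1, we get a unique residue mod 360.
    Write x = 13 + 72·t and substitute into x ≡ 3 (mod 5): 72·t ≡ 3 − 13 = -10 (mod 5).
    Reduce coefficients mod 5: 2·t ≡ 0 (mod 5).
    The inverse of 2 mod 5 is 3 (since 2·3 = 6 = 1·5 + 1), so t ≡ 3·0 = 0 ≡ 0 (mod 5).
    Then x = 13 + 72·0 = 13, valid modulo lcm(72, 5) = 360: x ≡ 13 (mod 360).
Verify: 13 mod 8 = 5 ✓, 13 mod 9 = 4 ✓, 13 mod 5 = 3 ✓.

x ≡ 13 (mod 360).


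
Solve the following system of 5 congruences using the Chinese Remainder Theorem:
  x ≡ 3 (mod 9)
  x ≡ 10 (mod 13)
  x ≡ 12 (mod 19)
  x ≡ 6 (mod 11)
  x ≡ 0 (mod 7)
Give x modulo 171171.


Product of moduli M = 9 · 13 · 19 · 11 · 7 = 171171.
Merge one congruence at a time:
  Start: x ≡ 3 (mod 9).
  Combine with x ≡ 10 (mod 13); new modulus lcm = 117.
    Write x = 3 + 9·t and substitute into x ≡ 10 (mod 13): 9·t ≡ 10 − 3 = 7 (mod 13).
    The inverse of 9 mod 13 is 3 (since 9·3 = 27 = 2·13 + 1), so t ≡ 3·7 = 21 ≡ 8 (mod 13).
    Then x = 3 + 9·8 = 75, valid modulo lcm(9, 13) = 117: x ≡ 75 (mod 117).
  Combine with x ≡ 12 (mod 19); new modulus lcm = 2223.
    Write x = 75 + 117·t and substitute into x ≡ 12 (mod 19): 117·t ≡ 12 − 75 = -63 (mod 19).
    Reduce coefficients mod 19: 3·t ≡ 13 (mod 19).
    The inverse of 3 mod 19 is 13 (since 3·13 = 39 = 2·19 + 1), so t ≡ 13·13 = 169 ≡ 17 (mod 19).
    Then x = 75 + 117·17 = 2064, valid modulo lcm(117, 19) = 2223: x ≡ 2064 (mod 2223).
  Combine with x ≡ 6 (mod 11); new modulus lcm = 24453.
    Write x = 2064 + 2223·t and substitute into x ≡ 6 (mod 11): 2223·t ≡ 6 − 2064 = -2058 (mod 11).
    Reduce coefficients mod 11: 1·t ≡ 10 (mod 11).
    So t ≡ 10 (mod 11).
    Then x = 2064 + 2223·10 = 24294, valid modulo lcm(2223, 11) = 24453: x ≡ 24294 (mod 24453).
  Combine with x ≡ 0 (mod 7); new modulus lcm = 171171.
    Write x = 24294 + 24453·t and substitute into x ≡ 0 (mod 7): 24453·t ≡ 0 − 24294 = -24294 (mod 7).
    Reduce coefficients mod 7: 2·t ≡ 3 (mod 7).
    The inverse of 2 mod 7 is 4 (since 2·4 = 8 = 1·7 + 1), so t ≡ 4·3 = 12 ≡ 5 (mod 7).
    Then x = 24294 + 24453·5 = 146559, valid modulo lcm(24453, 7) = 171171: x ≡ 146559 (mod 171171).
Verify against each original: 146559 mod 9 = 3, 146559 mod 13 = 10, 146559 mod 19 = 12, 146559 mod 11 = 6, 146559 mod 7 = 0.

x ≡ 146559 (mod 171171).


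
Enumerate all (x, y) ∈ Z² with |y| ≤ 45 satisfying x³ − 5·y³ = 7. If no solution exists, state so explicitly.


The equation is x³ - 5y³ = 7. For fixed y, x³ = 5·y³ + 7, so a solution requires the RHS to be a perfect cube.
Strategy: iterate y from -45 to 45, compute RHS = 5·y³ + 7, and check whether it is a (positive or negative) perfect cube.
Check small values of y:
  y = 0: RHS = 7 is not a perfect cube.
  y = 1: RHS = 12 is not a perfect cube.
  y = -1: RHS = 2 is not a perfect cube.
  y = 2: RHS = 47 is not a perfect cube.
  y = -2: RHS = -33 is not a perfect cube.
  y = 3: RHS = 142 is not a perfect cube.
  y = -3: RHS = -128 is not a perfect cube.
Continuing the search up to |y| = 45 finds no solutions either.
No (x, y) in the scanned range satisfies the equation.

No integer solutions with |y| ≤ 45.


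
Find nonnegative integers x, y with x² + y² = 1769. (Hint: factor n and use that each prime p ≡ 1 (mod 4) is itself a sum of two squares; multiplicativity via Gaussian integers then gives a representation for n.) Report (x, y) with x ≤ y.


Step 1: Factor n = 1769 = 29 · 61.
Step 2: Check the mod-4 condition on each prime factor: 29 ≡ 1 (mod 4), exponent 1; 61 ≡ 1 (mod 4), exponent 1.
All primes ≡ 3 (mod 4) appear to even exponent (or don't appear), so by the two-squares theorem n IS expressible as a sum of two squares.
Step 3: Build a representation. Here n = 29 · 61 is a product of primes ≡ 1 (mod 4). Each prime p ≡ 1 (mod 4) is itself a sum of two squares; find a² by testing p − a² for a perfect square:
  29: 29 − 1² = 28, 29 − 2² = 25 = 5² ⇒ 29 = 2² + 5².
  61: 61 − 1² = 60, 61 − 2² = 57, 61 − 3² = 52, 61 − 4² = 45, 61 − 5² = 36 = 6² ⇒ 61 = 5² + 6².
  Combine using the Brahmagupta–Fibonacci identity (a² + b²)(c² + d²) = (ac − bd)² + (ad + bc)² = (ac + bd)² + (ad − bc)²:
  29 · 61 = 1769: from (2² + 5²)(5² + 6²), take (2·5 − 5·6, 2·6 + 5·5) = (10 − 30, 12 + 25) = (-20, 37); dropping signs (only squares matter) gives (20, 37); check 20² + 37² = 400 + 1369 = 1769 ✓.
Step 4: Order so x ≤ y and verify: 20² + 37² = 400 + 1369 = 1769 = n. ✓

n = 1769 = 20² + 37² (one valid representation with x ≤ y).


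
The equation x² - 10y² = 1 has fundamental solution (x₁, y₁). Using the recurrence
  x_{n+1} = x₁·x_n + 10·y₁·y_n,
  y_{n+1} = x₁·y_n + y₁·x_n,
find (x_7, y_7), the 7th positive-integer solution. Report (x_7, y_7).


Step 1: Find the fundamental solution (x₁, y₁) of x² - 10y² = 1.
  Expand √10 as a continued fraction. a₀ = ⌊√10⌋ = 3; iterate m_{k+1} = d_k·a_k − m_k, d_{k+1} = (10 − m_{k+1}²)/d_k, a_{k+1} = ⌊(a₀ + m_{k+1})/d_{k+1}⌋ (starting m₀ = 0, d₀ = 1), with convergents p_k = a_k·p_{k-1} + p_{k-2}, q_k = a_k·q_{k-1} + q_{k-2} (p₋₁ = 1, q₋₁ = 0):
  k = 0: a₀ = 3; p₀/q₀ = 3/1; p₀² − 10·q₀² = 9 − 10 = -1.
  k = 1: m = 3, d = 1, a = ⌊(3 + 3)/1⌋ = 6; p/q = (6·3 + 1)/(6·1 + 0) = 19/6; p² − 10·q² = 361 − 360 = 1.
  The first convergent with p² − 10·q² = 1 gives the fundamental solution (x₁, y₁) = (19, 6).
Step 2: Apply the recurrence (x_{n+1}, y_{n+1}) = (x₁x_n + 10y₁y_n, x₁y_n + y₁x_n) repeatedly.
  From (x_1, y_1) = (19, 6): x_2 = 19·19 + 10·6·6 = 721; y_2 = 19·6 + 6·19 = 228.
  From (x_2, y_2) = (721, 228): x_3 = 19·721 + 10·6·228 = 27379; y_3 = 19·228 + 6·721 = 8658.
  From (x_3, y_3) = (27379, 8658): x_4 = 19·27379 + 10·6·8658 = 1039681; y_4 = 19·8658 + 6·27379 = 328776.
  From (x_4, y_4) = (1039681, 328776): x_5 = 19·1039681 + 10·6·328776 = 39480499; y_5 = 19·328776 + 6·1039681 = 12484830.
  From (x_5, y_5) = (39480499, 12484830): x_6 = 19·39480499 + 10·6·12484830 = 1499219281; y_6 = 19·12484830 + 6·39480499 = 474094764.
  From (x_6, y_6) = (1499219281, 474094764): x_7 = 19·1499219281 + 10·6·474094764 = 56930852179; y_7 = 19·474094764 + 6·1499219281 = 18003116202.
Step 3: Verify x_7² - 10·y_7² = 3241121929827149048041 - 3241121929827149048040 = 1 (should be 1). ✓

(x_1, y_1) = (19, 6); (x_7, y_7) = (56930852179, 18003116202).


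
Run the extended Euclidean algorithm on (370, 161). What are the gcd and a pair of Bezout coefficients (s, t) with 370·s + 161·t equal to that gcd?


Euclidean algorithm on (370, 161) — divide until remainder is 0:
  370 = 2 · 161 + 48
  161 = 3 · 48 + 17
  48 = 2 · 17 + 14
  17 = 1 · 14 + 3
  14 = 4 · 3 + 2
  3 = 1 · 2 + 1
  2 = 2 · 1 + 0
gcd(370, 161) = 1.
Track Bezout coefficients alongside the remainders: start with r₀ = 370 = a·1 + b·0 (s = 1, t = 0) and r₁ = 161 = a·0 + b·1 (s = 0, t = 1); each new remainder r_{k+1} = r_{k-1} − q_k·r_k inherits s_{k+1} = s_{k-1} − q_k·s_k, t_{k+1} = t_{k-1} − q_k·t_k, so r_k = a·s_k + b·t_k at every step:
  q = 2: r = 48, s = 1 − 2·0 = 1, t = 0 − 2·1 = -2  (check: 370·1 + 161·(-2) = 48)
  q = 3: r = 17, s = 0 − 3·1 = -3, t = 1 − 3·(-2) = 7  (check: 370·(-3) + 161·7 = 17)
  q = 2: r = 14, s = 1 − 2·(-3) = 7, t = -2 − 2·7 = -16  (check: 370·7 + 161·(-16) = 14)
  q = 1: r = 3, s = -3 − 1·7 = -10, t = 7 − 1·(-16) = 23  (check: 370·(-10) + 161·23 = 3)
  q = 4: r = 2, s = 7 − 4·(-10) = 47, t = -16 − 4·23 = -108  (check: 370·47 + 161·(-108) = 2)
  q = 1: r = 1, s = -10 − 1·47 = -57, t = 23 − 1·(-108) = 131  (check: 370·(-57) + 161·131 = 1)
The row with r = 1 (the gcd) gives the Bezout coefficients s = -57, t = 131.
Result: 370 · (-57) + 161 · (131) = 1.

gcd(370, 161) = 1; s = -57, t = 131 (check: 370·(-57) + 161·131 = 1).


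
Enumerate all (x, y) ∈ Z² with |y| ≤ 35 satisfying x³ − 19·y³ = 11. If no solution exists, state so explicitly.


The equation is x³ - 19y³ = 11. For fixed y, x³ = 19·y³ + 11, so a solution requires the RHS to be a perfect cube.
Strategy: iterate y from -35 to 35, compute RHS = 19·y³ + 11, and check whether it is a (positive or negative) perfect cube.
Check small values of y:
  y = 0: RHS = 11 is not a perfect cube.
  y = 1: RHS = 30 is not a perfect cube.
  y = -1: RHS = -8 = (-2)³ ⇒ x = -2 works.
  y = 2: RHS = 163 is not a perfect cube.
  y = -2: RHS = -141 is not a perfect cube.
  y = 3: RHS = 524 is not a perfect cube.
  y = -3: RHS = -502 is not a perfect cube.
Continuing the search up to |y| = 35 finds no further solutions beyond those listed.
Collected solutions: (-2, -1).

Solutions (with |y| ≤ 35): (-2, -1).


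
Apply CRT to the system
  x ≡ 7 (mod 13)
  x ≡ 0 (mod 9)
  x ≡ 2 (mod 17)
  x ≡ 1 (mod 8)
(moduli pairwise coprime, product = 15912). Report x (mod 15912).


Product of moduli M = 13 · 9 · 17 · 8 = 15912.
Merge one congruence at a time:
  Start: x ≡ 7 (mod 13).
  Combine with x ≡ 0 (mod 9); new modulus lcm = 117.
    Write x = 7 + 13·t and substitute into x ≡ 0 (mod 9): 13·t ≡ 0 − 7 = -7 (mod 9).
    Reduce coefficients mod 9: 4·t ≡ 2 (mod 9).
    The inverse of 4 mod 9 is 7 (since 4·7 = 28 = 3·9 + 1), so t ≡ 7·2 = 14 ≡ 5 (mod 9).
    Then x = 7 + 13·5 = 72, valid modulo lcm(13, 9) = 117: x ≡ 72 (mod 117).
  Combine with x ≡ 2 (mod 17); new modulus lcm = 1989.
    Write x = 72 + 117·t and substitute into x ≡ 2 (mod 17): 117·t ≡ 2 − 72 = -70 (mod 17).
    Reduce coefficients mod 17: 15·t ≡ 15 (mod 17).
    The inverse of 15 mod 17 is 8 (since 15·8 = 120 = 7·17 + 1), so t ≡ 8·15 = 120 ≡ 1 (mod 17).
    Then x = 72 + 117·1 = 189, valid modulo lcm(117, 17) = 1989: x ≡ 189 (mod 1989).
  Combine with x ≡ 1 (mod 8); new modulus lcm = 15912.
    Write x = 189 + 1989·t and substitute into x ≡ 1 (mod 8): 1989·t ≡ 1 − 189 = -188 (mod 8).
    Reduce coefficients mod 8: 5·t ≡ 4 (mod 8).
    The inverse of 5 mod 8 is 5 (since 5·5 = 25 = 3·8 + 1), so t ≡ 5·4 = 20 ≡ 4 (mod 8).
    Then x = 189 + 1989·4 = 8145, valid modulo lcm(1989, 8) = 15912: x ≡ 8145 (mod 15912).
Verify against each original: 8145 mod 13 = 7, 8145 mod 9 = 0, 8145 mod 17 = 2, 8145 mod 8 = 1.

x ≡ 8145 (mod 15912).
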